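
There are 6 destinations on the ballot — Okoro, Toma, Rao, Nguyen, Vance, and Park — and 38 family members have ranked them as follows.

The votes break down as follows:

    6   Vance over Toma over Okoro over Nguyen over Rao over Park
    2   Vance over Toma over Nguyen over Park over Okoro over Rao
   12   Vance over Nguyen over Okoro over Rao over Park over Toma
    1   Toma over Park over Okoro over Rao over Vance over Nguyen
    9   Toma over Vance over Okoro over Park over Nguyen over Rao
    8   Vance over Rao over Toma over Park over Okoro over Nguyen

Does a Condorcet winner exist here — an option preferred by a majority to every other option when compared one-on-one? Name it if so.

Vance

Head-to-head results (38 voters total):
Okoro vs Toma: Toma wins 26–12.
Okoro vs Rao: Okoro wins 30–8.
Okoro vs Nguyen: Okoro wins 24–14.
Okoro vs Vance: Vance wins 37–1.
Okoro vs Park: Okoro wins 27–11.
Toma vs Rao: Rao wins 20–18.
Toma vs Nguyen: Toma wins 26–12.
Toma vs Vance: Vance wins 28–10.
Toma vs Park: Toma wins 26–12.
Rao vs Nguyen: Nguyen wins 29–9.
Rao vs Vance: Vance wins 37–1.
Rao vs Park: Rao wins 26–12.
Nguyen vs Vance: Vance wins 38–0.
Nguyen vs Park: Nguyen wins 20–18.
Vance vs Park: Vance wins 37–1.
Vance beats each rival — Okoro (37–1), Toma (28–10), Rao (37–1), Nguyen (38–0), Park (37–1) — so Vance is the Condorcet winner.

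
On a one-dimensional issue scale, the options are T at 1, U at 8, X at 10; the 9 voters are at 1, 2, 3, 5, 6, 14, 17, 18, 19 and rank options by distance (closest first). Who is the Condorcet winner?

With single-peaked preferences on a line, the Condorcet winner is the candidate closest to the median voter.
The median voter (position 6) is closest to U at 8.
Check: U vs X — voters closer to U: 5 of 9.

U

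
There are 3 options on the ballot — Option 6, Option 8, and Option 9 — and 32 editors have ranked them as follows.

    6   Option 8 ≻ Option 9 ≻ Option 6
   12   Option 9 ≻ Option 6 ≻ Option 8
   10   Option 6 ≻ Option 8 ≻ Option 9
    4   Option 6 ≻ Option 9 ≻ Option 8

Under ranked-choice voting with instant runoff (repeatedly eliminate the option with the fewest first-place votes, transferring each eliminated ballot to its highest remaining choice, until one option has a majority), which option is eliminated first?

Option 8

Round 1: Option 6 14, Option 9 12, Option 8 6. Option 8 has the fewest and is eliminated.
Round 2: Option 9 18, Option 6 14. Option 9 has a majority.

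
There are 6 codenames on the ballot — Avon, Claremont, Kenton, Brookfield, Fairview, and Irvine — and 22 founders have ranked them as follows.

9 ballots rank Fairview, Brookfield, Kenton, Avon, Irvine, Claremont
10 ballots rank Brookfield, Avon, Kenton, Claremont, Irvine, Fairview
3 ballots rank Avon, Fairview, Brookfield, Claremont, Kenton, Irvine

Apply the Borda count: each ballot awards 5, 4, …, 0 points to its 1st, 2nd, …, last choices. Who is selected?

Brookfield

Borda scores:
  Avon: 9·2 + 10·4 + 3·5 = 73
  Claremont: 9·0 + 10·2 + 3·2 = 26
  Kenton: 9·3 + 10·3 + 3·1 = 60
  Brookfield: 9·4 + 10·5 + 3·3 = 95
  Fairview: 9·5 + 10·0 + 3·4 = 57
  Irvine: 9·1 + 10·1 + 3·0 = 19
Brookfield has the highest total.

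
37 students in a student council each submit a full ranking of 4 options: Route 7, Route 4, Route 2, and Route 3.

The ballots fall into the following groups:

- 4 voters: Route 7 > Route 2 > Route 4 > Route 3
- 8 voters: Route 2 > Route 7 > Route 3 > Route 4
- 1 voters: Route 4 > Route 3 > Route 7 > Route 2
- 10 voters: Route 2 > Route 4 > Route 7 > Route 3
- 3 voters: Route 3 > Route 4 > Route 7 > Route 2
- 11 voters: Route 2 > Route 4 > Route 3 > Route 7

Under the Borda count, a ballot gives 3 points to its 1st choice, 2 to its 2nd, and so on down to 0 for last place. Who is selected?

Route 2

Borda scores:
  Route 7: 4·3 + 8·2 + 1 + 10·1 + 3·1 + 11·0 = 42
  Route 4: 4·1 + 8·0 + 3 + 10·2 + 3·2 + 11·2 = 55
  Route 2: 4·2 + 8·3 + 0 + 10·3 + 3·0 + 11·3 = 95
  Route 3: 4·0 + 8·1 + 2 + 10·0 + 3·3 + 11·1 = 30
Route 2 has the highest total.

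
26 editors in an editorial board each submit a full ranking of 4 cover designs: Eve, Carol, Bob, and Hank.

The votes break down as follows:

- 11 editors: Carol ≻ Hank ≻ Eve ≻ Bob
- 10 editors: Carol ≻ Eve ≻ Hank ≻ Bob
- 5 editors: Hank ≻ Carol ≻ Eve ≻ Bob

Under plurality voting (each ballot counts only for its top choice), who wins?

Carol

First-place vote totals:
  Eve: 0
  Carol: 21
  Bob: 0
  Hank: 5
Carol has the most first-place votes.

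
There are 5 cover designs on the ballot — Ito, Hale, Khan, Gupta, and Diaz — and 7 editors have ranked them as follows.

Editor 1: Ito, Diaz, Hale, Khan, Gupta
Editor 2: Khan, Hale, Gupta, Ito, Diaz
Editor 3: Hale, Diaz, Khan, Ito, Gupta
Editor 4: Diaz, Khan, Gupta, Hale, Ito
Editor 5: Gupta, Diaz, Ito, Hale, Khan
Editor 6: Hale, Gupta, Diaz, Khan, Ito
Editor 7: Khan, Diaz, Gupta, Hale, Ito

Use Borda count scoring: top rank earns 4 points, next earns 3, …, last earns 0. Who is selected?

Borda scores:
  Ito: 4 + 1 + 1 + 0 + 2 + 0 + 0 = 8
  Hale: 2 + 3 + 4 + 1 + 1 + 4 + 1 = 16
  Khan: 1 + 4 + 2 + 3 + 0 + 1 + 4 = 15
  Gupta: 0 + 2 + 0 + 2 + 4 + 3 + 2 = 13
  Diaz: 3 + 0 + 3 + 4 + 3 + 2 + 3 = 18
Diaz has the highest total.

Diaz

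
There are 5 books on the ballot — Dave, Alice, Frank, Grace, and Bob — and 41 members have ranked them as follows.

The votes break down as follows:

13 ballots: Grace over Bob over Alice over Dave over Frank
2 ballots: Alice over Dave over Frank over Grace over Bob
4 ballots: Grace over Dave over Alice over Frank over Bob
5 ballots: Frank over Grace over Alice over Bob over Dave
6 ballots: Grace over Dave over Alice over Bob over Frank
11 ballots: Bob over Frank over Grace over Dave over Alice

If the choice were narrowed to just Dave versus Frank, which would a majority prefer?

Ballots ranking Dave above Frank: 13+2+4+6 = 25.
Ballots ranking Frank above Dave: 5+11 = 16.
Dave wins the head-to-head, 25–16.

Dave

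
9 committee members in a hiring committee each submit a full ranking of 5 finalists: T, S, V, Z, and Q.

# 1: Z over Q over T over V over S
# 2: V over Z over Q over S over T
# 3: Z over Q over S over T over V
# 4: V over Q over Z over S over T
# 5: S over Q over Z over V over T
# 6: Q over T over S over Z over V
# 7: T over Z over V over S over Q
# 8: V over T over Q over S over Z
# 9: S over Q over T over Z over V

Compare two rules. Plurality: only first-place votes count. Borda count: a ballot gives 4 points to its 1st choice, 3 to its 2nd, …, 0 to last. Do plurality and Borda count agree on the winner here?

No

Plurality first-place counts: T 1, S 2, V 3, Z 2, Q 1 → V.
Borda totals: T 15, S 16, V 16, Z 20, Q 23 → Q.
The two rules disagree: plurality picks V, Borda picks Q.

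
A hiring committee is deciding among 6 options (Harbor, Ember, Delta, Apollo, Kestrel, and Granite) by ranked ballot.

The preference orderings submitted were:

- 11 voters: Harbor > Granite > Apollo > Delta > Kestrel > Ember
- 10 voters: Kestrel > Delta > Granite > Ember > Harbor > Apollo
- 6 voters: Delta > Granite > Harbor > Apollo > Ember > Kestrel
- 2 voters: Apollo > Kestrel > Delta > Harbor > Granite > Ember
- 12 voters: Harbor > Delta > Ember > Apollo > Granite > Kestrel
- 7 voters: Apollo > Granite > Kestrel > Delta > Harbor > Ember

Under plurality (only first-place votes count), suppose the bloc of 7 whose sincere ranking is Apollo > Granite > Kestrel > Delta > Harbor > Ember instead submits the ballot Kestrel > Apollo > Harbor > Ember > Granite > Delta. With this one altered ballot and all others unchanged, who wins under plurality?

First-place totals with the altered ballot: Harbor 23, Ember 0, Delta 6, Apollo 2, Kestrel 17, Granite 0.
The winner is unchanged: still Harbor.

Harbor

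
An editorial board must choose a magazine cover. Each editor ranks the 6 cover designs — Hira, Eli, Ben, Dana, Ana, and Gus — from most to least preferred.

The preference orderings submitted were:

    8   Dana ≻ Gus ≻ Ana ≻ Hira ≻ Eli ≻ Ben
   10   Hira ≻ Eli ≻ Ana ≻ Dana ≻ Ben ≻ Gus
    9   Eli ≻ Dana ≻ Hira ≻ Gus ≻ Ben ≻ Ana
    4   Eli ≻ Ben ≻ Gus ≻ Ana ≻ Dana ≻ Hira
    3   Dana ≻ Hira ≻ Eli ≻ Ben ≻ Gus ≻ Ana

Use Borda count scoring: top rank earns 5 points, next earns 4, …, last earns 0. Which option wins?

Borda scores:
  Hira: 8·2 + 10·5 + 9·3 + 4·0 + 3·4 = 105
  Eli: 8·1 + 10·4 + 9·5 + 4·5 + 3·3 = 122
  Ben: 8·0 + 10·1 + 9·1 + 4·4 + 3·2 = 41
  Dana: 8·5 + 10·2 + 9·4 + 4·1 + 3·5 = 115
  Ana: 8·3 + 10·3 + 9·0 + 4·2 + 3·0 = 62
  Gus: 8·4 + 10·0 + 9·2 + 4·3 + 3·1 = 65
Eli has the highest total.

Eli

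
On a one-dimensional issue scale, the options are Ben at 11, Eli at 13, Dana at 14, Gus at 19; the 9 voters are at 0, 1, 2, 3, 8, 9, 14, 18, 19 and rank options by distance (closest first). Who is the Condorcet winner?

With single-peaked preferences on a line, the Condorcet winner is the candidate closest to the median voter.
The median voter (position 8) is closest to Ben at 11.
Check: Ben vs Eli — voters closer to Ben: 6 of 9.

Ben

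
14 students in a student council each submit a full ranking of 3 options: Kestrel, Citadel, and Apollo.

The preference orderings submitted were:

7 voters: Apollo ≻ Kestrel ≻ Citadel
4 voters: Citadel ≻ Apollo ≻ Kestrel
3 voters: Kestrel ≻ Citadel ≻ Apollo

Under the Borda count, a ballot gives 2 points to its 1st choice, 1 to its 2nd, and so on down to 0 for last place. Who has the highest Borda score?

Borda scores:
  Kestrel: 7·1 + 4·0 + 3·2 = 13
  Citadel: 7·0 + 4·2 + 3·1 = 11
  Apollo: 7·2 + 4·1 + 3·0 = 18
Apollo has the highest total.

Apollo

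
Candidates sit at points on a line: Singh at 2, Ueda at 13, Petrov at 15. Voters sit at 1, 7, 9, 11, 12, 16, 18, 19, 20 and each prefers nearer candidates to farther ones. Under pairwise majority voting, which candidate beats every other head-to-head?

Ueda

With single-peaked preferences on a line, the Condorcet winner is the candidate closest to the median voter.
The median voter (position 12) is closest to Ueda at 13.
Check: Ueda vs Singh — voters closer to Ueda: 7 of 9.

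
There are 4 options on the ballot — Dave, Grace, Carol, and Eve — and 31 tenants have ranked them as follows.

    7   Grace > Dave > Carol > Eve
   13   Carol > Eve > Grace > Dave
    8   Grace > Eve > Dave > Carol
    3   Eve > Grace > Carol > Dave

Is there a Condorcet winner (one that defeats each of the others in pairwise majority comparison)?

Head-to-head results (31 voters total):
Dave vs Grace: Grace wins 31–0.
Dave vs Carol: Carol wins 16–15.
Dave vs Eve: Eve wins 24–7.
Grace vs Carol: Grace wins 18–13.
Grace vs Eve: Eve wins 16–15.
Carol vs Eve: Carol wins 20–11.
No candidate beats all others: Grace beats Carol beats Eve beats Grace, a majority cycle.

No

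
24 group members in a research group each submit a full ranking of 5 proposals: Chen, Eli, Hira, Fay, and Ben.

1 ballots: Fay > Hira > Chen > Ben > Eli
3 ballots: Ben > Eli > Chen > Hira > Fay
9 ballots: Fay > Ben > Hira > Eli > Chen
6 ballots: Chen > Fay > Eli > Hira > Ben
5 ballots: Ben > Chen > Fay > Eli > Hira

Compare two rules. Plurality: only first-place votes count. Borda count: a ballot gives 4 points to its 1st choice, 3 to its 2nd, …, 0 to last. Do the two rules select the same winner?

Plurality first-place counts: Chen 6, Eli 0, Hira 0, Fay 10, Ben 8 → Fay.
Borda totals: Chen 47, Eli 35, Hira 30, Fay 68, Ben 60 → Fay.
The two rules agree on Fay.

Yes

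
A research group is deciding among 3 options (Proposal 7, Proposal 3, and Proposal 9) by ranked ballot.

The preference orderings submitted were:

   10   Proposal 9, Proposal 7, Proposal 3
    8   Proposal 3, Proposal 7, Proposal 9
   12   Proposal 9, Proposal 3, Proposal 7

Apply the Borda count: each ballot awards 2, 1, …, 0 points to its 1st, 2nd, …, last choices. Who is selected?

Borda scores:
  Proposal 7: 10·1 + 8·1 + 12·0 = 18
  Proposal 3: 10·0 + 8·2 + 12·1 = 28
  Proposal 9: 10·2 + 8·0 + 12·2 = 44
Proposal 9 has the highest total.

Proposal 9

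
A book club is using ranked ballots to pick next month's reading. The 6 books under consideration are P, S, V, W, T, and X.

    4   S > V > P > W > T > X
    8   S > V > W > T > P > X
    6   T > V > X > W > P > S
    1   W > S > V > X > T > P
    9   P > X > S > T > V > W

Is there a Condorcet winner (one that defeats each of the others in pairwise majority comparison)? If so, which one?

Head-to-head results (28 voters total):
P vs S: P wins 15–13.
P vs V: V wins 19–9.
P vs W: W wins 15–13.
P vs T: T wins 15–13.
P vs X: P wins 21–7.
S vs V: S wins 22–6.
S vs W: S wins 21–7.
S vs T: S wins 22–6.
S vs X: X wins 15–13.
V vs W: V wins 27–1.
V vs T: T wins 15–13.
V vs X: V wins 19–9.
W vs T: T wins 15–13.
W vs X: X wins 15–13.
T vs X: T wins 18–10.
No candidate beats all others: P beats S beats V beats P, a majority cycle.

No Condorcet winner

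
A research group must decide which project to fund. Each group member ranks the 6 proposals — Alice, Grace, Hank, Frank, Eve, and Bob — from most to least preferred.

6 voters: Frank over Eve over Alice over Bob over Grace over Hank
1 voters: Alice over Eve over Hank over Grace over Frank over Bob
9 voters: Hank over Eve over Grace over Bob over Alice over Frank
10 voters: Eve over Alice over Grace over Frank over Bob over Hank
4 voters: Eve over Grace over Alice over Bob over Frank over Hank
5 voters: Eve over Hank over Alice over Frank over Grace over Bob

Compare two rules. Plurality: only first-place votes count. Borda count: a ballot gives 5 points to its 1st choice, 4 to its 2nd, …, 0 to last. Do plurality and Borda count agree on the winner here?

Yes

Plurality first-place counts: Alice 1, Grace 0, Hank 9, Frank 6, Eve 19, Bob 0 → Eve.
Borda totals: Alice 99, Grace 86, Hank 68, Frank 65, Eve 159, Bob 48 → Eve.
The two rules agree on Eve.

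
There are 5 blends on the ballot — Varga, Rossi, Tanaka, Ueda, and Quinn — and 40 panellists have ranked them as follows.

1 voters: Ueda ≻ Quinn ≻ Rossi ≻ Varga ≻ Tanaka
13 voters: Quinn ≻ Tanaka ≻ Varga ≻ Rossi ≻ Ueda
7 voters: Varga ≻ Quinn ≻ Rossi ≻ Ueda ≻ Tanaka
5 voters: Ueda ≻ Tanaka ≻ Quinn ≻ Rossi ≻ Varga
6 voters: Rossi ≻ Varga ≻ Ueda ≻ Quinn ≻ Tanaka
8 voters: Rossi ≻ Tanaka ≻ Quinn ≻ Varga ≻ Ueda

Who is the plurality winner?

First-place vote totals:
  Varga: 7
  Rossi: 14
  Tanaka: 0
  Ueda: 6
  Quinn: 13
Rossi has the most first-place votes.

Rossi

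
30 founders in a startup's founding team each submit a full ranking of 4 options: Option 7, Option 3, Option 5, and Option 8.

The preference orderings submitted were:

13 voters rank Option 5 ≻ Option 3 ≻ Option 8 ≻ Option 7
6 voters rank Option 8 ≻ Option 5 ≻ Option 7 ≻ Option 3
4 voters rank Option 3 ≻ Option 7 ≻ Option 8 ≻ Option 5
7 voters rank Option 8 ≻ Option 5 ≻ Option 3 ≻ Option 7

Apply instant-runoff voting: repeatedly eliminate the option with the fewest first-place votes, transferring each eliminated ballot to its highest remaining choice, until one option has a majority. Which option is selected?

Round 1: Option 5 13, Option 8 13, Option 3 4, Option 7 0. Option 7 has the fewest and is eliminated.
Round 2: Option 5 13, Option 8 13, Option 3 4. Option 3 has the fewest and is eliminated.
Round 3: Option 8 17, Option 5 13. Option 8 has a majority.

Option 8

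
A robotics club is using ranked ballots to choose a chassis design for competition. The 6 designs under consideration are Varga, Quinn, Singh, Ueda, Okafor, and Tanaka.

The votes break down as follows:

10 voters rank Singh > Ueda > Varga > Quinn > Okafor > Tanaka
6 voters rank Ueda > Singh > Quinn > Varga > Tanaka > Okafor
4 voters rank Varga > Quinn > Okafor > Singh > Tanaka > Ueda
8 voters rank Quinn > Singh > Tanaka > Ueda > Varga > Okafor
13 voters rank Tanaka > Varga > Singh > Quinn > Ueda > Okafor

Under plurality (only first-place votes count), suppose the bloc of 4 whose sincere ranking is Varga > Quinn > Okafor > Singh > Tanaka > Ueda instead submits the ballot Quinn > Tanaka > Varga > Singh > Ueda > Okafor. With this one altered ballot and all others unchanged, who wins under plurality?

Tanaka

First-place totals with the altered ballot: Varga 0, Quinn 12, Singh 10, Ueda 6, Okafor 0, Tanaka 13.
The winner is unchanged: still Tanaka.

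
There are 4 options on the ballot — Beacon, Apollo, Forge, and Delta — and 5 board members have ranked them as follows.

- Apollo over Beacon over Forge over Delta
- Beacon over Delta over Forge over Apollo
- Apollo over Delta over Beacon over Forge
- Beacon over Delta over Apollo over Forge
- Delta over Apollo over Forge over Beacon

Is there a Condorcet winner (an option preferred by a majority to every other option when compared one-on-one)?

No

Head-to-head results (5 voters total):
Beacon vs Apollo: Apollo wins 3–2.
Beacon vs Forge: Beacon wins 4–1.
Beacon vs Delta: Beacon wins 3–2.
Apollo vs Forge: Apollo wins 4–1.
Apollo vs Delta: Delta wins 3–2.
Forge vs Delta: Delta wins 4–1.
No candidate beats all others: Beacon beats Delta beats Apollo beats Beacon, a majority cycle.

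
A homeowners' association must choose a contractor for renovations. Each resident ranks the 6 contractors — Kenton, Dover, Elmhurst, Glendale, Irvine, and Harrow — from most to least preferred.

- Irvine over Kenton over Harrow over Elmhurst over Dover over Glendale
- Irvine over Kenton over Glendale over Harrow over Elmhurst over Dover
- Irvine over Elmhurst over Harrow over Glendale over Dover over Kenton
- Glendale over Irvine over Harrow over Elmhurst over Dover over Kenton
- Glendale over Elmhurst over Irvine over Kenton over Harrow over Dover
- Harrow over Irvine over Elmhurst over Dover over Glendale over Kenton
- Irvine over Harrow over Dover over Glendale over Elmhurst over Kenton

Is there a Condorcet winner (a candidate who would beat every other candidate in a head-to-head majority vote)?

Head-to-head results (7 voters total):
Kenton vs Dover: Dover wins 4–3.
Kenton vs Elmhurst: Elmhurst wins 5–2.
Kenton vs Glendale: Glendale wins 5–2.
Kenton vs Irvine: Irvine wins 7–0.
Kenton vs Harrow: Harrow wins 4–3.
Dover vs Elmhurst: Elmhurst wins 6–1.
Dover vs Glendale: Glendale wins 4–3.
Dover vs Irvine: Irvine wins 7–0.
Dover vs Harrow: Harrow wins 7–0.
Elmhurst vs Glendale: Glendale wins 4–3.
Elmhurst vs Irvine: Irvine wins 6–1.
Elmhurst vs Harrow: Harrow wins 5–2.
Glendale vs Irvine: Irvine wins 5–2.
Glendale vs Harrow: Harrow wins 4–3.
Irvine vs Harrow: Irvine wins 6–1.
Irvine beats each rival — Kenton (7–0), Dover (7–0), Elmhurst (6–1), Glendale (5–2), Harrow (6–1) — so Irvine is the Condorcet winner.

Yes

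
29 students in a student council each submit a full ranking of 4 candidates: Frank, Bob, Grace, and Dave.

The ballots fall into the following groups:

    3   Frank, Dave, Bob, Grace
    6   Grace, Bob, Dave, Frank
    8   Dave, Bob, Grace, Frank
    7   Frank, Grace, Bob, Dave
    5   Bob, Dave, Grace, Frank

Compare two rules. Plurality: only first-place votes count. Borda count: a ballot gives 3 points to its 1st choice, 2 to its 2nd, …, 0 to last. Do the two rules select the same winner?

Plurality first-place counts: Frank 10, Bob 5, Grace 6, Dave 8 → Frank.
Borda totals: Frank 30, Bob 53, Grace 45, Dave 46 → Bob.
The two rules disagree: plurality picks Frank, Borda picks Bob.

No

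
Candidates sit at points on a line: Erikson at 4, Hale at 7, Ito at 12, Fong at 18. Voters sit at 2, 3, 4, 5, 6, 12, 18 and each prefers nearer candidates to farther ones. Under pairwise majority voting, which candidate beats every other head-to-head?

Erikson

With single-peaked preferences on a line, the Condorcet winner is the candidate closest to the median voter.
The median voter (position 5) is closest to Erikson at 4.
Check: Erikson vs Fong — voters closer to Erikson: 5 of 7.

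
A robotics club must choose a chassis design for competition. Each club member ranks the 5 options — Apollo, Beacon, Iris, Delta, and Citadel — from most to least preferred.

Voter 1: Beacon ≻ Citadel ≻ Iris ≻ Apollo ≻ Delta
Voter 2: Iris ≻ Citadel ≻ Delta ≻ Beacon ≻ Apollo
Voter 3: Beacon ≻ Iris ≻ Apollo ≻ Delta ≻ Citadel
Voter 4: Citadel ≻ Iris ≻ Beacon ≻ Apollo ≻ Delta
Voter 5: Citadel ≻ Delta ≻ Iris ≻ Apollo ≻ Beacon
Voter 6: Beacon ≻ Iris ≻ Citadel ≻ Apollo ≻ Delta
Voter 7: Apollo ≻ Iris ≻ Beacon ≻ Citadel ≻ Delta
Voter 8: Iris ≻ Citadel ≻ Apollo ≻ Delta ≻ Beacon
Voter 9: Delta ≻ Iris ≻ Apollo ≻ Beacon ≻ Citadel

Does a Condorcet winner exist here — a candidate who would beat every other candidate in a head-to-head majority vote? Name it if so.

Iris

Head-to-head results (9 voters total):
Apollo vs Beacon: Beacon wins 5–4.
Apollo vs Iris: Iris wins 8–1.
Apollo vs Delta: Apollo wins 6–3.
Apollo vs Citadel: Citadel wins 6–3.
Beacon vs Iris: Iris wins 6–3.
Beacon vs Delta: Beacon wins 5–4.
Beacon vs Citadel: Beacon wins 5–4.
Iris vs Delta: Iris wins 7–2.
Iris vs Citadel: Iris wins 6–3.
Delta vs Citadel: Citadel wins 7–2.
Iris beats each rival — Apollo (8–1), Beacon (6–3), Delta (7–2), Citadel (6–3) — so Iris is the Condorcet winner.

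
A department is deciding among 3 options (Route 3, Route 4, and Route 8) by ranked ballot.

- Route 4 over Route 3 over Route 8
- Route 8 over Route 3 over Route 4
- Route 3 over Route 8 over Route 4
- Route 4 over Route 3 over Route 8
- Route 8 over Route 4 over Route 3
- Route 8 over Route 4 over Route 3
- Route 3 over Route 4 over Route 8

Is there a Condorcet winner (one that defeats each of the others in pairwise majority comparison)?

Head-to-head results (7 voters total):
Route 3 vs Route 4: Route 4 wins 4–3.
Route 3 vs Route 8: Route 3 wins 4–3.
Route 4 vs Route 8: Route 8 wins 4–3.
No candidate beats all others: Route 3 beats Route 8 beats Route 4 beats Route 3, a majority cycle.

No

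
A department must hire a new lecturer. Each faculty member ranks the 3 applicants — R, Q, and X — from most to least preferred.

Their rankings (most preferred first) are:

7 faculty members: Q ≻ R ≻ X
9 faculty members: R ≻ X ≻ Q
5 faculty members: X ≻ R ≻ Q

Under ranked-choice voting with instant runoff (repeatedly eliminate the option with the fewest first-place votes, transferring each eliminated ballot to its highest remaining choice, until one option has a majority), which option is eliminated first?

X

Round 1: R 9, Q 7, X 5. X has the fewest and is eliminated.
Round 2: R 14, Q 7. R has a majority.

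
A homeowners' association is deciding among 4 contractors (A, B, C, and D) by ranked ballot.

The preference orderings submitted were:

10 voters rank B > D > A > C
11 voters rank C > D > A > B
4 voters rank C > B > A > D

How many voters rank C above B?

15

Ballots ranking C above B: 11+4 = 15.
Ballots ranking B above C: 10.
So 15 of 25 voters prefer C to B.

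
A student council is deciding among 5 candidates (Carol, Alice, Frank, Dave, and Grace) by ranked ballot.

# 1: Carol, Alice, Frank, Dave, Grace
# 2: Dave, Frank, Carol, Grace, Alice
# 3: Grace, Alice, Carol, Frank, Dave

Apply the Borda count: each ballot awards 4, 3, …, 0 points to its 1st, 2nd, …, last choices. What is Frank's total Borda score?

6

Borda scores:
  Carol: 4 + 2 + 2 = 8
  Alice: 3 + 0 + 3 = 6
  Frank: 2 + 3 + 1 = 6
  Dave: 1 + 4 + 0 = 5
  Grace: 0 + 1 + 4 = 5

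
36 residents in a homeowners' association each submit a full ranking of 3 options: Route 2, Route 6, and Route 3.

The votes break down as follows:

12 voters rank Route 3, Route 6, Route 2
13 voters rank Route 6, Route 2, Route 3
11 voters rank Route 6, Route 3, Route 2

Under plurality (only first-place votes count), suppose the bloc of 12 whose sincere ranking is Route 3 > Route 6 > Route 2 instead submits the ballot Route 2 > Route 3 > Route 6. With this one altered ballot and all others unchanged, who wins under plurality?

Route 6

First-place totals with the altered ballot: Route 2 12, Route 6 24, Route 3 0.
The winner is unchanged: still Route 6.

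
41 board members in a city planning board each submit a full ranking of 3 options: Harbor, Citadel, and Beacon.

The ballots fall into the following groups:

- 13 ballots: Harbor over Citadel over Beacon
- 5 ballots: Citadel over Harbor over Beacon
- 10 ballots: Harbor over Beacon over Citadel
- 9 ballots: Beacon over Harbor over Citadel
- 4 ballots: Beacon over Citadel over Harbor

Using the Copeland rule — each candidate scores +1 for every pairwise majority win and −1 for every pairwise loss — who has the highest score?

Harbor

Pairwise results:
  Harbor vs Citadel: Harbor wins 32–9.
  Harbor vs Beacon: Harbor wins 28–13.
  Citadel vs Beacon: Beacon wins 23–18.
Copeland scores (wins − losses):
  Harbor: 2 − 0 = 2
  Citadel: 0 − 2 = -2
  Beacon: 1 − 1 = 0
Harbor has the best Copeland score.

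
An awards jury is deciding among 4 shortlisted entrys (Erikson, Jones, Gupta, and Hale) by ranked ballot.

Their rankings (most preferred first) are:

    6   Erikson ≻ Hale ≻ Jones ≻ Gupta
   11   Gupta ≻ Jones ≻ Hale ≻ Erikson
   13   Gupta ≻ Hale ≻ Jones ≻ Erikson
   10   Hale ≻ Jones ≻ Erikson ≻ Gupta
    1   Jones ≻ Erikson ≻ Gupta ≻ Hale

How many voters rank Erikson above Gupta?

17

Ballots ranking Erikson above Gupta: 6+10+1 = 17.
Ballots ranking Gupta above Erikson: 11+13 = 24.
So 17 of 41 voters prefer Erikson to Gupta.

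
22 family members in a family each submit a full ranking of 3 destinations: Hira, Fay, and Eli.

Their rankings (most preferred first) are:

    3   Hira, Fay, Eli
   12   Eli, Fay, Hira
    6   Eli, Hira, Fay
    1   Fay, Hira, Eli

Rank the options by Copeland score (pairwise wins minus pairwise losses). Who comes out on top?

Eli

Pairwise results:
  Hira vs Fay: Fay wins 13–9.
  Hira vs Eli: Eli wins 18–4.
  Fay vs Eli: Eli wins 18–4.
Copeland scores (wins − losses):
  Hira: 0 − 2 = -2
  Fay: 1 − 1 = 0
  Eli: 2 − 0 = 2
Eli has the best Copeland score.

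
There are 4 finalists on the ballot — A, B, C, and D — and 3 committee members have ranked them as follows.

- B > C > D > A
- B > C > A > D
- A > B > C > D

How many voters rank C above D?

3

Ballots ranking C above D: 3.
Ballots ranking D above C: 0.
So 3 of 3 voters prefer C to D.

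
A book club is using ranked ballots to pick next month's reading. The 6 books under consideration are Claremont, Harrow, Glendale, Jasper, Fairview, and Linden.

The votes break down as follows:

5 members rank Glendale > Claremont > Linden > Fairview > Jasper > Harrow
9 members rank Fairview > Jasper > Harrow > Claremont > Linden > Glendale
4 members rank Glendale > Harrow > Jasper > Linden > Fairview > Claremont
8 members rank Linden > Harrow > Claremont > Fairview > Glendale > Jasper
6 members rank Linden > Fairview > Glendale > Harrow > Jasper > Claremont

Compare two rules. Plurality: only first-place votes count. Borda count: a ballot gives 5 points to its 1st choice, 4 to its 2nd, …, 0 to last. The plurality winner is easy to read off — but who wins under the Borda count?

Plurality first-place counts: Claremont 0, Harrow 0, Glendale 9, Jasper 0, Fairview 9, Linden 14 → Linden.
Borda totals: Claremont 62, Harrow 87, Glendale 71, Jasper 59, Fairview 99, Linden 102 → Linden.

Linden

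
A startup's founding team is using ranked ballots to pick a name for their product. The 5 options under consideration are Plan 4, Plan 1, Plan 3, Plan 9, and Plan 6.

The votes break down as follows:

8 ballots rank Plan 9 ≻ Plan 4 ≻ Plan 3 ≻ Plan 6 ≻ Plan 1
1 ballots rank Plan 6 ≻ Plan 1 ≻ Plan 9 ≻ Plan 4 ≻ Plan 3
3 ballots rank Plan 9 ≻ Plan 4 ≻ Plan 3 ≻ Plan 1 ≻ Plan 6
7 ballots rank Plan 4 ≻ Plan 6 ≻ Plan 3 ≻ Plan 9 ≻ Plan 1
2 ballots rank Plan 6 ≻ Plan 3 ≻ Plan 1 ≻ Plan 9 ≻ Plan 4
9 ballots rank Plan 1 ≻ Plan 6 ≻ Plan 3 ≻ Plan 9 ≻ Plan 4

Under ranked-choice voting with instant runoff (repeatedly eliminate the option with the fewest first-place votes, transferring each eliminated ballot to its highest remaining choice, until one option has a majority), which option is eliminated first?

Plan 3

Round 1: Plan 9 11, Plan 1 9, Plan 4 7, Plan 6 3, Plan 3 0. Plan 3 has the fewest and is eliminated.
Round 2: Plan 9 11, Plan 1 9, Plan 4 7, Plan 6 3. Plan 6 has the fewest and is eliminated.
Round 3: Plan 1 12, Plan 9 11, Plan 4 7. Plan 4 has the fewest and is eliminated.
Round 4: Plan 9 18, Plan 1 12. Plan 9 has a majority.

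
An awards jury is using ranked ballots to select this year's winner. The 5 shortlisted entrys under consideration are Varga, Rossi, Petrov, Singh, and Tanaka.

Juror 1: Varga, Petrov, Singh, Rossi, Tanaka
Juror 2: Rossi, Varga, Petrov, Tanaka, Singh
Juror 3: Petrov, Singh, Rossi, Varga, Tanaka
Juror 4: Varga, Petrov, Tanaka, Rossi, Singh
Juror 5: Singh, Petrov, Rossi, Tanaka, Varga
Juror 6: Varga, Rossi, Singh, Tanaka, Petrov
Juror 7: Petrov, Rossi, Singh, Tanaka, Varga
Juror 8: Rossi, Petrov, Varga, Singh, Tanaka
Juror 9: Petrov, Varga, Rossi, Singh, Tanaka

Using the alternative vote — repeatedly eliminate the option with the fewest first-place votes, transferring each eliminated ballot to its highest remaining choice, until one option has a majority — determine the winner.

Petrov

Round 1: Varga 3, Petrov 3, Rossi 2, Singh 1, Tanaka 0. Tanaka has the fewest and is eliminated.
Round 2: Varga 3, Petrov 3, Rossi 2, Singh 1. Singh has the fewest and is eliminated.
Round 3: Petrov 4, Varga 3, Rossi 2. Rossi has the fewest and is eliminated.
Round 4: Petrov 5, Varga 4. Petrov has a majority.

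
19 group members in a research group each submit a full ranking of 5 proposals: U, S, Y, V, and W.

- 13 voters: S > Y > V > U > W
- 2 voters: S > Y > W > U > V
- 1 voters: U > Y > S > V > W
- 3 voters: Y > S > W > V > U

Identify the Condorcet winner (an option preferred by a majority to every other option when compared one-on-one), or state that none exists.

S

Head-to-head results (19 voters total):
U vs S: S wins 18–1.
U vs Y: Y wins 18–1.
U vs V: V wins 16–3.
U vs W: U wins 14–5.
S vs Y: S wins 15–4.
S vs V: S wins 19–0.
S vs W: S wins 19–0.
Y vs V: Y wins 19–0.
Y vs W: Y wins 19–0.
V vs W: V wins 14–5.
S beats each rival — U (18–1), Y (15–4), V (19–0), W (19–0) — so S is the Condorcet winner.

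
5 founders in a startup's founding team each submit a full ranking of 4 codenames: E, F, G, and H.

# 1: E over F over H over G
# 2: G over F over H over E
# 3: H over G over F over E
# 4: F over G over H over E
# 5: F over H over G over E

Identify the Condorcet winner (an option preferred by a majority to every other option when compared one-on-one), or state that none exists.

F

Head-to-head results (5 voters total):
E vs F: F wins 4–1.
E vs G: G wins 4–1.
E vs H: H wins 4–1.
F vs G: F wins 3–2.
F vs H: F wins 4–1.
G vs H: H wins 3–2.
F beats each rival — E (4–1), G (3–2), H (4–1) — so F is the Condorcet winner.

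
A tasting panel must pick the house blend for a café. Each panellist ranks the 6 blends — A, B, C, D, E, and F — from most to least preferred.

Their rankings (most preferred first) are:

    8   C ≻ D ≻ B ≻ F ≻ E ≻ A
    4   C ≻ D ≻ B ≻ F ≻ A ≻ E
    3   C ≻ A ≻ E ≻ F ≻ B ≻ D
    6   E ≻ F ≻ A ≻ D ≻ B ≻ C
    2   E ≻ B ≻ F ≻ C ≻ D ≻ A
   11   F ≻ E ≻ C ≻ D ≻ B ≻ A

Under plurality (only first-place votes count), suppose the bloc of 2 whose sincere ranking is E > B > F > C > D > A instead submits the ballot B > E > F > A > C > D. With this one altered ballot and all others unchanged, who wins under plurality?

C

First-place totals with the altered ballot: A 0, B 2, C 15, D 0, E 6, F 11.
The winner is unchanged: still C.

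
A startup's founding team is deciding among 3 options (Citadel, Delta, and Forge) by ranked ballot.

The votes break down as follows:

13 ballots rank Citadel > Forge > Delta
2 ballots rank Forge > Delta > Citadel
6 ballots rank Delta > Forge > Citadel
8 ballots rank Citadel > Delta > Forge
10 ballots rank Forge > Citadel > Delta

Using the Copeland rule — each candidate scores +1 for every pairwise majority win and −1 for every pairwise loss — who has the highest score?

Pairwise results:
  Citadel vs Delta: Citadel wins 31–8.
  Citadel vs Forge: Citadel wins 21–18.
  Delta vs Forge: Forge wins 25–14.
Copeland scores (wins − losses):
  Citadel: 2 − 0 = 2
  Delta: 0 − 2 = -2
  Forge: 1 − 1 = 0
Citadel has the best Copeland score.

Citadel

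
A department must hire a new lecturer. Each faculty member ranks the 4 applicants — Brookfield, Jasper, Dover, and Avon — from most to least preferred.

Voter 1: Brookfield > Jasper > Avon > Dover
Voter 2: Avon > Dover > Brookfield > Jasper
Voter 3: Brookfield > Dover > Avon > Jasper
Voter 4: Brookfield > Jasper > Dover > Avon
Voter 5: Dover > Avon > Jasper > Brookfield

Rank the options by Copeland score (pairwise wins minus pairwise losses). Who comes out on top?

Brookfield

Pairwise results:
  Brookfield vs Jasper: Brookfield wins 4–1.
  Brookfield vs Dover: Brookfield wins 3–2.
  Brookfield vs Avon: Brookfield wins 3–2.
  Jasper vs Dover: Dover wins 3–2.
  Jasper vs Avon: Avon wins 3–2.
  Dover vs Avon: Dover wins 3–2.
Copeland scores (wins − losses):
  Brookfield: 3 − 0 = 3
  Jasper: 0 − 3 = -3
  Dover: 2 − 1 = 1
  Avon: 1 − 2 = -1
Brookfield has the best Copeland score.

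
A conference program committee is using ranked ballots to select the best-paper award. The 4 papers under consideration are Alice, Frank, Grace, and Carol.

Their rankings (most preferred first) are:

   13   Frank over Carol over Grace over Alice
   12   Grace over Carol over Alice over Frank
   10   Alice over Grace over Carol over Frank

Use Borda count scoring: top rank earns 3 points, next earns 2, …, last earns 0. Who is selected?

Grace

Borda scores:
  Alice: 13·0 + 12·1 + 10·3 = 42
  Frank: 13·3 + 12·0 + 10·0 = 39
  Grace: 13·1 + 12·3 + 10·2 = 69
  Carol: 13·2 + 12·2 + 10·1 = 60
Grace has the highest total.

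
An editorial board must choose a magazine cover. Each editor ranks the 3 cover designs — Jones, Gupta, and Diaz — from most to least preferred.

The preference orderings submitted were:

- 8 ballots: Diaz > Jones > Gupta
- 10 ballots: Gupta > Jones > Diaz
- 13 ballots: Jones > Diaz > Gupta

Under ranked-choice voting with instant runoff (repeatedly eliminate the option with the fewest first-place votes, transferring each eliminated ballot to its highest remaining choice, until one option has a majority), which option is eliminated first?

Round 1: Jones 13, Gupta 10, Diaz 8. Diaz has the fewest and is eliminated.
Round 2: Jones 21, Gupta 10. Jones has a majority.

Diaz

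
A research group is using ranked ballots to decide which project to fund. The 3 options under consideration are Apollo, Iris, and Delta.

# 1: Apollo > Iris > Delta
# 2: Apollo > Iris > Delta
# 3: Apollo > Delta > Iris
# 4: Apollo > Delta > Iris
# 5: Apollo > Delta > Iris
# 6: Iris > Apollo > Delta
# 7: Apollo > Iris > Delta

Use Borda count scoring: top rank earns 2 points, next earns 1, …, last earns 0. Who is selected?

Borda scores:
  Apollo: 2 + 2 + 2 + 2 + 2 + 1 + 2 = 13
  Iris: 1 + 1 + 0 + 0 + 0 + 2 + 1 = 5
  Delta: 0 + 0 + 1 + 1 + 1 + 0 + 0 = 3
Apollo has the highest total.

Apollo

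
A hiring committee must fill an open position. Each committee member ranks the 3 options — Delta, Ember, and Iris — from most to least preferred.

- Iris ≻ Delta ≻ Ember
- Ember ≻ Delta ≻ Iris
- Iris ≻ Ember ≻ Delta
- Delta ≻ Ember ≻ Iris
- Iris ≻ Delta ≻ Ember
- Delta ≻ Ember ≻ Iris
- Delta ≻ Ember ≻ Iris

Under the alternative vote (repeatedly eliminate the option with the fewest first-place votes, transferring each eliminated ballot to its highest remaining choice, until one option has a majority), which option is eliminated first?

Round 1: Delta 3, Iris 3, Ember 1. Ember has the fewest and is eliminated.
Round 2: Delta 4, Iris 3. Delta has a majority.

Ember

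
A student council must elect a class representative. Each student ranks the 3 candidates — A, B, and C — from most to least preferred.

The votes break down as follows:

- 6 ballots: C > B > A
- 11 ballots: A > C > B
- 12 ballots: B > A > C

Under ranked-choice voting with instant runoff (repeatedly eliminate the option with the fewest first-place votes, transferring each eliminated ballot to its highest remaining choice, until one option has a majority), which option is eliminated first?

C

Round 1: B 12, A 11, C 6. C has the fewest and is eliminated.
Round 2: B 18, A 11. B has a majority.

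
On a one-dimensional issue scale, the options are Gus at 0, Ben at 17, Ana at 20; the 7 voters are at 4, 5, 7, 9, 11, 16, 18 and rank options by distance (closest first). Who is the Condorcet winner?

With single-peaked preferences on a line, the Condorcet winner is the candidate closest to the median voter.
The median voter (position 9) is closest to Ben at 17.
Check: Ben vs Gus — voters closer to Ben: 4 of 7.

Ben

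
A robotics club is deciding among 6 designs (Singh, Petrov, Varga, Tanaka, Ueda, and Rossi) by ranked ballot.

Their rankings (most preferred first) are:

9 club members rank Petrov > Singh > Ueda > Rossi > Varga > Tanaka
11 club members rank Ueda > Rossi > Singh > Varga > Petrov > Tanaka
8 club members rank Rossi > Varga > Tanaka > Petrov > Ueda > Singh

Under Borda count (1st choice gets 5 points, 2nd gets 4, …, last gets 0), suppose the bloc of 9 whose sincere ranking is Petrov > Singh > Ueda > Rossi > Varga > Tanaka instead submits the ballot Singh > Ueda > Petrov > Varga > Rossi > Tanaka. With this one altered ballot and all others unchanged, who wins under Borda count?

Ueda

Borda totals with the altered ballot: Singh 78, Petrov 54, Varga 72, Tanaka 24, Ueda 99, Rossi 93.
The switch changes the winner from Rossi to Ueda.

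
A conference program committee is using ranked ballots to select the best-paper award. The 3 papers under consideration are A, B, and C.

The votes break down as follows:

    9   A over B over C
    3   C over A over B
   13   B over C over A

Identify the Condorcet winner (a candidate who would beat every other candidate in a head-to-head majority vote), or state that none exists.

Head-to-head results (25 voters total):
A vs B: B wins 13–12.
A vs C: C wins 16–9.
B vs C: B wins 22–3.
B beats each rival — A (13–12), C (22–3) — so B is the Condorcet winner.

B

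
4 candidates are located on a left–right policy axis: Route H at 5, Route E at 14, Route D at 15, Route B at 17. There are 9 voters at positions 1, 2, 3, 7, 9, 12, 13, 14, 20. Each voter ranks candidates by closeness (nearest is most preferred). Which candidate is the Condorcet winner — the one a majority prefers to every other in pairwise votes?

With single-peaked preferences on a line, the Condorcet winner is the candidate closest to the median voter.
The median voter (position 9) is closest to Route H at 5.
Check: Route H vs Route B — voters closer to Route H: 5 of 9.

Route H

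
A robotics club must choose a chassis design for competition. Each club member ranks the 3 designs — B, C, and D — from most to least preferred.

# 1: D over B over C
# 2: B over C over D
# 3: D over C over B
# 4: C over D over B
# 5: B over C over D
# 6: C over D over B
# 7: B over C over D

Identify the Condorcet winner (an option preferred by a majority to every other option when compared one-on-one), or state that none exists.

Head-to-head results (7 voters total):
B vs C: B wins 4–3.
B vs D: D wins 4–3.
C vs D: C wins 5–2.
No candidate beats all others: B beats C beats D beats B, a majority cycle.

No Condorcet winner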